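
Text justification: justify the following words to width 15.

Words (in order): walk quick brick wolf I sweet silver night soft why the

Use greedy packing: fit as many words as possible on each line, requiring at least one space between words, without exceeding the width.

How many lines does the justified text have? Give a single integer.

Line 1: ['walk', 'quick'] (min_width=10, slack=5)
Line 2: ['brick', 'wolf', 'I'] (min_width=12, slack=3)
Line 3: ['sweet', 'silver'] (min_width=12, slack=3)
Line 4: ['night', 'soft', 'why'] (min_width=14, slack=1)
Line 5: ['the'] (min_width=3, slack=12)
Total lines: 5

Answer: 5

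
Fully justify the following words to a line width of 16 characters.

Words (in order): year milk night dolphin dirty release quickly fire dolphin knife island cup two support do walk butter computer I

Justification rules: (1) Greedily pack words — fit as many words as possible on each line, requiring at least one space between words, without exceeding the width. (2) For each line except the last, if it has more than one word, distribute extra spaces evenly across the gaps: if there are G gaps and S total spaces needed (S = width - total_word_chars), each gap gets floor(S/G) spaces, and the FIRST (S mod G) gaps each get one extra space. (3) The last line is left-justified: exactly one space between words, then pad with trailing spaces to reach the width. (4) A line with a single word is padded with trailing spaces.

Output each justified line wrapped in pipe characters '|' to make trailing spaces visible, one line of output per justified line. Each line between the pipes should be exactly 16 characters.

Answer: |year  milk night|
|dolphin    dirty|
|release  quickly|
|fire     dolphin|
|knife island cup|
|two  support  do|
|walk      butter|
|computer I      |

Derivation:
Line 1: ['year', 'milk', 'night'] (min_width=15, slack=1)
Line 2: ['dolphin', 'dirty'] (min_width=13, slack=3)
Line 3: ['release', 'quickly'] (min_width=15, slack=1)
Line 4: ['fire', 'dolphin'] (min_width=12, slack=4)
Line 5: ['knife', 'island', 'cup'] (min_width=16, slack=0)
Line 6: ['two', 'support', 'do'] (min_width=14, slack=2)
Line 7: ['walk', 'butter'] (min_width=11, slack=5)
Line 8: ['computer', 'I'] (min_width=10, slack=6)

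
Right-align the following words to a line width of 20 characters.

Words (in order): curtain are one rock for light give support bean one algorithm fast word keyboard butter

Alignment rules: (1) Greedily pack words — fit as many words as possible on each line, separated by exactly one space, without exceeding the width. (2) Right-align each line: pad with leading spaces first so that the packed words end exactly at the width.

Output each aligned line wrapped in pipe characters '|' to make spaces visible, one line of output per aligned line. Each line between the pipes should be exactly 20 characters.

Line 1: ['curtain', 'are', 'one', 'rock'] (min_width=20, slack=0)
Line 2: ['for', 'light', 'give'] (min_width=14, slack=6)
Line 3: ['support', 'bean', 'one'] (min_width=16, slack=4)
Line 4: ['algorithm', 'fast', 'word'] (min_width=19, slack=1)
Line 5: ['keyboard', 'butter'] (min_width=15, slack=5)

Answer: |curtain are one rock|
|      for light give|
|    support bean one|
| algorithm fast word|
|     keyboard butter|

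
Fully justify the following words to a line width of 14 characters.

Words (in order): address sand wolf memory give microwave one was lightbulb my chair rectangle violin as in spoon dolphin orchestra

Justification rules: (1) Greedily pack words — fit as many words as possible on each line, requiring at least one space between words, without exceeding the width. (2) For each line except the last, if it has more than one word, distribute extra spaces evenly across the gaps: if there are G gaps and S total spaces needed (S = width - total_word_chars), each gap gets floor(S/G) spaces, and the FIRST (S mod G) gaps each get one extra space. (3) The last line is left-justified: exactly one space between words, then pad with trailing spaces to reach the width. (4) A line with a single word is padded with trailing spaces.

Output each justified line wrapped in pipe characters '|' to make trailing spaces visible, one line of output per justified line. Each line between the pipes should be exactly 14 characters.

Answer: |address   sand|
|wolf    memory|
|give microwave|
|one        was|
|lightbulb   my|
|chair         |
|rectangle     |
|violin  as  in|
|spoon  dolphin|
|orchestra     |

Derivation:
Line 1: ['address', 'sand'] (min_width=12, slack=2)
Line 2: ['wolf', 'memory'] (min_width=11, slack=3)
Line 3: ['give', 'microwave'] (min_width=14, slack=0)
Line 4: ['one', 'was'] (min_width=7, slack=7)
Line 5: ['lightbulb', 'my'] (min_width=12, slack=2)
Line 6: ['chair'] (min_width=5, slack=9)
Line 7: ['rectangle'] (min_width=9, slack=5)
Line 8: ['violin', 'as', 'in'] (min_width=12, slack=2)
Line 9: ['spoon', 'dolphin'] (min_width=13, slack=1)
Line 10: ['orchestra'] (min_width=9, slack=5)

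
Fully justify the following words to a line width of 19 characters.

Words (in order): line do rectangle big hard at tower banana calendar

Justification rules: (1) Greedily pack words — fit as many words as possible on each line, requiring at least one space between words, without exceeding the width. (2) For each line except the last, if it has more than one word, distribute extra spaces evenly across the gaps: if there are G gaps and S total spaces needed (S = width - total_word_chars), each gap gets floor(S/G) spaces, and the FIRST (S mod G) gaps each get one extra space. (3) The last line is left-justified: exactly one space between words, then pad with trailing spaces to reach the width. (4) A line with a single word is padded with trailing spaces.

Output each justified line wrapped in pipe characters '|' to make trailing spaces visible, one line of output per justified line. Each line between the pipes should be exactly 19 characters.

Line 1: ['line', 'do', 'rectangle'] (min_width=17, slack=2)
Line 2: ['big', 'hard', 'at', 'tower'] (min_width=17, slack=2)
Line 3: ['banana', 'calendar'] (min_width=15, slack=4)

Answer: |line  do  rectangle|
|big  hard  at tower|
|banana calendar    |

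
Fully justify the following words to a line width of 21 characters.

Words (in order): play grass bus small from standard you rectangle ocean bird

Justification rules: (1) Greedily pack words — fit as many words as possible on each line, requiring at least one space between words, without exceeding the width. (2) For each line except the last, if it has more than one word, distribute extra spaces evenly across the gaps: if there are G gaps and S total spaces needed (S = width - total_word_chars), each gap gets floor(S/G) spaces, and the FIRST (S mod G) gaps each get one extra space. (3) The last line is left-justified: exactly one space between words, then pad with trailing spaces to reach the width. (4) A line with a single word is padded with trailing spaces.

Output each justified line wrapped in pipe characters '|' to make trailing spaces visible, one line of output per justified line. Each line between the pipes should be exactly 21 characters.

Answer: |play  grass bus small|
|from   standard   you|
|rectangle ocean bird |

Derivation:
Line 1: ['play', 'grass', 'bus', 'small'] (min_width=20, slack=1)
Line 2: ['from', 'standard', 'you'] (min_width=17, slack=4)
Line 3: ['rectangle', 'ocean', 'bird'] (min_width=20, slack=1)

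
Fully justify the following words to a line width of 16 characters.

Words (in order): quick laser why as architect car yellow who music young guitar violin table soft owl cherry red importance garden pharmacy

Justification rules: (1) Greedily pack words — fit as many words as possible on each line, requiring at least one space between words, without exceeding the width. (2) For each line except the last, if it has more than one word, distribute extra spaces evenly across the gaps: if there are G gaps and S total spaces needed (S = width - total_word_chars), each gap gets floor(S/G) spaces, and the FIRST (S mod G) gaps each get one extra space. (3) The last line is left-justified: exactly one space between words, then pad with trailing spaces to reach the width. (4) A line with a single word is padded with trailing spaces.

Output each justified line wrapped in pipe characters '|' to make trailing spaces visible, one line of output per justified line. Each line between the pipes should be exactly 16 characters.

Answer: |quick  laser why|
|as architect car|
|yellow who music|
|young     guitar|
|violin     table|
|soft  owl cherry|
|red   importance|
|garden pharmacy |

Derivation:
Line 1: ['quick', 'laser', 'why'] (min_width=15, slack=1)
Line 2: ['as', 'architect', 'car'] (min_width=16, slack=0)
Line 3: ['yellow', 'who', 'music'] (min_width=16, slack=0)
Line 4: ['young', 'guitar'] (min_width=12, slack=4)
Line 5: ['violin', 'table'] (min_width=12, slack=4)
Line 6: ['soft', 'owl', 'cherry'] (min_width=15, slack=1)
Line 7: ['red', 'importance'] (min_width=14, slack=2)
Line 8: ['garden', 'pharmacy'] (min_width=15, slack=1)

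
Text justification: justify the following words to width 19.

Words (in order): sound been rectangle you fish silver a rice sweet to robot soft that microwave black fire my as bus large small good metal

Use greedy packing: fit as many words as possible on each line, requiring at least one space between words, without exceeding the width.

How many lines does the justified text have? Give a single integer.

Answer: 8

Derivation:
Line 1: ['sound', 'been'] (min_width=10, slack=9)
Line 2: ['rectangle', 'you', 'fish'] (min_width=18, slack=1)
Line 3: ['silver', 'a', 'rice', 'sweet'] (min_width=19, slack=0)
Line 4: ['to', 'robot', 'soft', 'that'] (min_width=18, slack=1)
Line 5: ['microwave', 'black'] (min_width=15, slack=4)
Line 6: ['fire', 'my', 'as', 'bus'] (min_width=14, slack=5)
Line 7: ['large', 'small', 'good'] (min_width=16, slack=3)
Line 8: ['metal'] (min_width=5, slack=14)
Total lines: 8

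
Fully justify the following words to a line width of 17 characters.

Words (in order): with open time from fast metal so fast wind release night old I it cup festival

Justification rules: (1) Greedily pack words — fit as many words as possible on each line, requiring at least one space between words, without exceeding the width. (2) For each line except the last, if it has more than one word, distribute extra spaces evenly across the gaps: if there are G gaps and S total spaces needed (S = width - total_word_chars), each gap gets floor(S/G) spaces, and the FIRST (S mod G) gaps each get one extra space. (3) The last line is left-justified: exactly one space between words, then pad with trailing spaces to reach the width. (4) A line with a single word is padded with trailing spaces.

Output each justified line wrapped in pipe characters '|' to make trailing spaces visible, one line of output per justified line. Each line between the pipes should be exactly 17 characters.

Line 1: ['with', 'open', 'time'] (min_width=14, slack=3)
Line 2: ['from', 'fast', 'metal'] (min_width=15, slack=2)
Line 3: ['so', 'fast', 'wind'] (min_width=12, slack=5)
Line 4: ['release', 'night', 'old'] (min_width=17, slack=0)
Line 5: ['I', 'it', 'cup', 'festival'] (min_width=17, slack=0)

Answer: |with   open  time|
|from  fast  metal|
|so    fast   wind|
|release night old|
|I it cup festival|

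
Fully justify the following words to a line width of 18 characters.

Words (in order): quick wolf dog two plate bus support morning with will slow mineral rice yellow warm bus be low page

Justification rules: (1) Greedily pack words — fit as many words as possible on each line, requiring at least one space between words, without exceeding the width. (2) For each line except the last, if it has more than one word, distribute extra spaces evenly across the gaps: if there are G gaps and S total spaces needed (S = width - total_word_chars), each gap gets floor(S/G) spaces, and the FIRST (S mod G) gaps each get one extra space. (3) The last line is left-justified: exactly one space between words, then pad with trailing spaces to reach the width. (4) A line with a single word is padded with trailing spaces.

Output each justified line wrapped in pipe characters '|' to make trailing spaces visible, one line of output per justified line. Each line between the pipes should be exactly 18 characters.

Line 1: ['quick', 'wolf', 'dog', 'two'] (min_width=18, slack=0)
Line 2: ['plate', 'bus', 'support'] (min_width=17, slack=1)
Line 3: ['morning', 'with', 'will'] (min_width=17, slack=1)
Line 4: ['slow', 'mineral', 'rice'] (min_width=17, slack=1)
Line 5: ['yellow', 'warm', 'bus', 'be'] (min_width=18, slack=0)
Line 6: ['low', 'page'] (min_width=8, slack=10)

Answer: |quick wolf dog two|
|plate  bus support|
|morning  with will|
|slow  mineral rice|
|yellow warm bus be|
|low page          |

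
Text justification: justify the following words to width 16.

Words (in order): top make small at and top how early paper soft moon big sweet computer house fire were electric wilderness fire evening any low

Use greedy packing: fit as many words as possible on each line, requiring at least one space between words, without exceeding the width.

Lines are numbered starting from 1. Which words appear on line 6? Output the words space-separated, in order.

Line 1: ['top', 'make', 'small'] (min_width=14, slack=2)
Line 2: ['at', 'and', 'top', 'how'] (min_width=14, slack=2)
Line 3: ['early', 'paper', 'soft'] (min_width=16, slack=0)
Line 4: ['moon', 'big', 'sweet'] (min_width=14, slack=2)
Line 5: ['computer', 'house'] (min_width=14, slack=2)
Line 6: ['fire', 'were'] (min_width=9, slack=7)
Line 7: ['electric'] (min_width=8, slack=8)
Line 8: ['wilderness', 'fire'] (min_width=15, slack=1)
Line 9: ['evening', 'any', 'low'] (min_width=15, slack=1)

Answer: fire were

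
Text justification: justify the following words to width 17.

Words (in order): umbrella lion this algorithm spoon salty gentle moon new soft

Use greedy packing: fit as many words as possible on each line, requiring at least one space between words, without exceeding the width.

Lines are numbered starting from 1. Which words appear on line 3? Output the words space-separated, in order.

Line 1: ['umbrella', 'lion'] (min_width=13, slack=4)
Line 2: ['this', 'algorithm'] (min_width=14, slack=3)
Line 3: ['spoon', 'salty'] (min_width=11, slack=6)
Line 4: ['gentle', 'moon', 'new'] (min_width=15, slack=2)
Line 5: ['soft'] (min_width=4, slack=13)

Answer: spoon salty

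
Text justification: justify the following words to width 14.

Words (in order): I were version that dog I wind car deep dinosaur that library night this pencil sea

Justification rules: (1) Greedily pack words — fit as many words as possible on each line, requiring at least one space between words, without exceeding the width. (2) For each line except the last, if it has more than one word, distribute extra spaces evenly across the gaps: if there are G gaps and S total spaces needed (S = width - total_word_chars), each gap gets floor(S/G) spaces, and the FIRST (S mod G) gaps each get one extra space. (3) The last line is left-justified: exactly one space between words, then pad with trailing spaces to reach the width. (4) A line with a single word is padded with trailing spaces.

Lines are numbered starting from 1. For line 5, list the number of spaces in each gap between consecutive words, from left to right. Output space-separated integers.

Answer: 2

Derivation:
Line 1: ['I', 'were', 'version'] (min_width=14, slack=0)
Line 2: ['that', 'dog', 'I'] (min_width=10, slack=4)
Line 3: ['wind', 'car', 'deep'] (min_width=13, slack=1)
Line 4: ['dinosaur', 'that'] (min_width=13, slack=1)
Line 5: ['library', 'night'] (min_width=13, slack=1)
Line 6: ['this', 'pencil'] (min_width=11, slack=3)
Line 7: ['sea'] (min_width=3, slack=11)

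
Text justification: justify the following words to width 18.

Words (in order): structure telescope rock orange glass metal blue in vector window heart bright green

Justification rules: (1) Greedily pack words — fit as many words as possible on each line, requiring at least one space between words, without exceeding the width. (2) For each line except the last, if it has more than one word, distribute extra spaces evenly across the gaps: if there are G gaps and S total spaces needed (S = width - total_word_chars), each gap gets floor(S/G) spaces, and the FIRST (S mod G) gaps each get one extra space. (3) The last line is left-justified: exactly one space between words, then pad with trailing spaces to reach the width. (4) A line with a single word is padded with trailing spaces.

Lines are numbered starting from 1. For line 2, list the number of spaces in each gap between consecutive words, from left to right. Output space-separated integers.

Answer: 5

Derivation:
Line 1: ['structure'] (min_width=9, slack=9)
Line 2: ['telescope', 'rock'] (min_width=14, slack=4)
Line 3: ['orange', 'glass', 'metal'] (min_width=18, slack=0)
Line 4: ['blue', 'in', 'vector'] (min_width=14, slack=4)
Line 5: ['window', 'heart'] (min_width=12, slack=6)
Line 6: ['bright', 'green'] (min_width=12, slack=6)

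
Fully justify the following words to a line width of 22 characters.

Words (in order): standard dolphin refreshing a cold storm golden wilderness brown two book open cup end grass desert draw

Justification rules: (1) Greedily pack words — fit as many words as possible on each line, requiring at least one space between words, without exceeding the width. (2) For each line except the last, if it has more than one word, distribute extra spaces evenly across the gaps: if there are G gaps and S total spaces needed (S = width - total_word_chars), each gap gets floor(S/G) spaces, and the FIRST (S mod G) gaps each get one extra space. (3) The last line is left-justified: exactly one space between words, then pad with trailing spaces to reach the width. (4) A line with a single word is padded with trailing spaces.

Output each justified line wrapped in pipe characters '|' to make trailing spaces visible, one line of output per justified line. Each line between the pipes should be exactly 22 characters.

Line 1: ['standard', 'dolphin'] (min_width=16, slack=6)
Line 2: ['refreshing', 'a', 'cold'] (min_width=17, slack=5)
Line 3: ['storm', 'golden'] (min_width=12, slack=10)
Line 4: ['wilderness', 'brown', 'two'] (min_width=20, slack=2)
Line 5: ['book', 'open', 'cup', 'end'] (min_width=17, slack=5)
Line 6: ['grass', 'desert', 'draw'] (min_width=17, slack=5)

Answer: |standard       dolphin|
|refreshing    a   cold|
|storm           golden|
|wilderness  brown  two|
|book   open   cup  end|
|grass desert draw     |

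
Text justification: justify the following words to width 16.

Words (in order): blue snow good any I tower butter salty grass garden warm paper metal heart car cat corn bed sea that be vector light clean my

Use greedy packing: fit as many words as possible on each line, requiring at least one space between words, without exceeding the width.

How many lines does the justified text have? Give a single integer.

Line 1: ['blue', 'snow', 'good'] (min_width=14, slack=2)
Line 2: ['any', 'I', 'tower'] (min_width=11, slack=5)
Line 3: ['butter', 'salty'] (min_width=12, slack=4)
Line 4: ['grass', 'garden'] (min_width=12, slack=4)
Line 5: ['warm', 'paper', 'metal'] (min_width=16, slack=0)
Line 6: ['heart', 'car', 'cat'] (min_width=13, slack=3)
Line 7: ['corn', 'bed', 'sea'] (min_width=12, slack=4)
Line 8: ['that', 'be', 'vector'] (min_width=14, slack=2)
Line 9: ['light', 'clean', 'my'] (min_width=14, slack=2)
Total lines: 9

Answer: 9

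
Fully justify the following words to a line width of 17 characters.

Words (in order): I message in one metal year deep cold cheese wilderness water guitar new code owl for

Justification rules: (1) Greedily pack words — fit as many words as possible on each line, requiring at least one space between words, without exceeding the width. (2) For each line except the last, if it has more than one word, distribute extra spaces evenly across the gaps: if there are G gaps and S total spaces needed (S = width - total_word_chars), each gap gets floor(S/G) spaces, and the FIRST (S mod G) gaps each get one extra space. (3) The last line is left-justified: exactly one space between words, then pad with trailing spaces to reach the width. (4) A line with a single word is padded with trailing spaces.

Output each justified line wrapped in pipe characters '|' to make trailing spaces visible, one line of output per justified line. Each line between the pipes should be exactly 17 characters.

Answer: |I  message in one|
|metal  year  deep|
|cold       cheese|
|wilderness  water|
|guitar  new  code|
|owl for          |

Derivation:
Line 1: ['I', 'message', 'in', 'one'] (min_width=16, slack=1)
Line 2: ['metal', 'year', 'deep'] (min_width=15, slack=2)
Line 3: ['cold', 'cheese'] (min_width=11, slack=6)
Line 4: ['wilderness', 'water'] (min_width=16, slack=1)
Line 5: ['guitar', 'new', 'code'] (min_width=15, slack=2)
Line 6: ['owl', 'for'] (min_width=7, slack=10)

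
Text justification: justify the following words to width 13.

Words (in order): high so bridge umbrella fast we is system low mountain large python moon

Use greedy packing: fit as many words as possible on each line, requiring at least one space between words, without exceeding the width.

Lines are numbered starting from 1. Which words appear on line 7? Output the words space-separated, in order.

Answer: moon

Derivation:
Line 1: ['high', 'so'] (min_width=7, slack=6)
Line 2: ['bridge'] (min_width=6, slack=7)
Line 3: ['umbrella', 'fast'] (min_width=13, slack=0)
Line 4: ['we', 'is', 'system'] (min_width=12, slack=1)
Line 5: ['low', 'mountain'] (min_width=12, slack=1)
Line 6: ['large', 'python'] (min_width=12, slack=1)
Line 7: ['moon'] (min_width=4, slack=9)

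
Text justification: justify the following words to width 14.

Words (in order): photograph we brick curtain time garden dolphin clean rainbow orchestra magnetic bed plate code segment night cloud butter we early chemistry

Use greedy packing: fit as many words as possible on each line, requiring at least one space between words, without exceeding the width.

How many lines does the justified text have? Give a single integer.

Answer: 12

Derivation:
Line 1: ['photograph', 'we'] (min_width=13, slack=1)
Line 2: ['brick', 'curtain'] (min_width=13, slack=1)
Line 3: ['time', 'garden'] (min_width=11, slack=3)
Line 4: ['dolphin', 'clean'] (min_width=13, slack=1)
Line 5: ['rainbow'] (min_width=7, slack=7)
Line 6: ['orchestra'] (min_width=9, slack=5)
Line 7: ['magnetic', 'bed'] (min_width=12, slack=2)
Line 8: ['plate', 'code'] (min_width=10, slack=4)
Line 9: ['segment', 'night'] (min_width=13, slack=1)
Line 10: ['cloud', 'butter'] (min_width=12, slack=2)
Line 11: ['we', 'early'] (min_width=8, slack=6)
Line 12: ['chemistry'] (min_width=9, slack=5)
Total lines: 12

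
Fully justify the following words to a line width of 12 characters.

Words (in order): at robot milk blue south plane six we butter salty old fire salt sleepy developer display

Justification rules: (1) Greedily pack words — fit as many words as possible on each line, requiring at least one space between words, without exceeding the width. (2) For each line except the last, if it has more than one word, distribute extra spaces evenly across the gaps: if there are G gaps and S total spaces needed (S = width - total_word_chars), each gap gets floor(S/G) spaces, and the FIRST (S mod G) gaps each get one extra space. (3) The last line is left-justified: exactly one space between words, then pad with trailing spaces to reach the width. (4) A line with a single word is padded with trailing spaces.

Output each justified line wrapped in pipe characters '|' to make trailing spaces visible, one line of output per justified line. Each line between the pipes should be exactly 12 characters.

Answer: |at     robot|
|milk    blue|
|south  plane|
|six       we|
|butter salty|
|old     fire|
|salt  sleepy|
|developer   |
|display     |

Derivation:
Line 1: ['at', 'robot'] (min_width=8, slack=4)
Line 2: ['milk', 'blue'] (min_width=9, slack=3)
Line 3: ['south', 'plane'] (min_width=11, slack=1)
Line 4: ['six', 'we'] (min_width=6, slack=6)
Line 5: ['butter', 'salty'] (min_width=12, slack=0)
Line 6: ['old', 'fire'] (min_width=8, slack=4)
Line 7: ['salt', 'sleepy'] (min_width=11, slack=1)
Line 8: ['developer'] (min_width=9, slack=3)
Line 9: ['display'] (min_width=7, slack=5)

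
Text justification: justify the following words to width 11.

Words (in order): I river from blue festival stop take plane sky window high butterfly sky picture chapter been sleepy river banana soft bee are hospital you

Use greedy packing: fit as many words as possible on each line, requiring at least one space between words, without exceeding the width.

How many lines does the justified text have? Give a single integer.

Answer: 15

Derivation:
Line 1: ['I', 'river'] (min_width=7, slack=4)
Line 2: ['from', 'blue'] (min_width=9, slack=2)
Line 3: ['festival'] (min_width=8, slack=3)
Line 4: ['stop', 'take'] (min_width=9, slack=2)
Line 5: ['plane', 'sky'] (min_width=9, slack=2)
Line 6: ['window', 'high'] (min_width=11, slack=0)
Line 7: ['butterfly'] (min_width=9, slack=2)
Line 8: ['sky', 'picture'] (min_width=11, slack=0)
Line 9: ['chapter'] (min_width=7, slack=4)
Line 10: ['been', 'sleepy'] (min_width=11, slack=0)
Line 11: ['river'] (min_width=5, slack=6)
Line 12: ['banana', 'soft'] (min_width=11, slack=0)
Line 13: ['bee', 'are'] (min_width=7, slack=4)
Line 14: ['hospital'] (min_width=8, slack=3)
Line 15: ['you'] (min_width=3, slack=8)
Total lines: 15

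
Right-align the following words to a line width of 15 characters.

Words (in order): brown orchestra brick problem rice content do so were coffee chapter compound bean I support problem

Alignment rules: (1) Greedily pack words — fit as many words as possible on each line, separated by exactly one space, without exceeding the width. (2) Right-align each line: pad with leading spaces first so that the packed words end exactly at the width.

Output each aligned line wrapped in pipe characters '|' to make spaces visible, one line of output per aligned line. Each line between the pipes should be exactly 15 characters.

Answer: |brown orchestra|
|  brick problem|
|rice content do|
| so were coffee|
|        chapter|
|compound bean I|
|support problem|

Derivation:
Line 1: ['brown', 'orchestra'] (min_width=15, slack=0)
Line 2: ['brick', 'problem'] (min_width=13, slack=2)
Line 3: ['rice', 'content', 'do'] (min_width=15, slack=0)
Line 4: ['so', 'were', 'coffee'] (min_width=14, slack=1)
Line 5: ['chapter'] (min_width=7, slack=8)
Line 6: ['compound', 'bean', 'I'] (min_width=15, slack=0)
Line 7: ['support', 'problem'] (min_width=15, slack=0)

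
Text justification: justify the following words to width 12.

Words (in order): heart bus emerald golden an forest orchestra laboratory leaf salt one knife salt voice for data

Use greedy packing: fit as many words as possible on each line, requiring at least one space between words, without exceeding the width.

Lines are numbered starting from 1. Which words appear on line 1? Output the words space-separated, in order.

Answer: heart bus

Derivation:
Line 1: ['heart', 'bus'] (min_width=9, slack=3)
Line 2: ['emerald'] (min_width=7, slack=5)
Line 3: ['golden', 'an'] (min_width=9, slack=3)
Line 4: ['forest'] (min_width=6, slack=6)
Line 5: ['orchestra'] (min_width=9, slack=3)
Line 6: ['laboratory'] (min_width=10, slack=2)
Line 7: ['leaf', 'salt'] (min_width=9, slack=3)
Line 8: ['one', 'knife'] (min_width=9, slack=3)
Line 9: ['salt', 'voice'] (min_width=10, slack=2)
Line 10: ['for', 'data'] (min_width=8, slack=4)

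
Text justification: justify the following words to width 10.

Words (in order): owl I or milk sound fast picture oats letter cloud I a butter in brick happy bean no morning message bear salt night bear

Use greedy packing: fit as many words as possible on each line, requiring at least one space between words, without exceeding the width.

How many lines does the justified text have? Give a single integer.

Line 1: ['owl', 'I', 'or'] (min_width=8, slack=2)
Line 2: ['milk', 'sound'] (min_width=10, slack=0)
Line 3: ['fast'] (min_width=4, slack=6)
Line 4: ['picture'] (min_width=7, slack=3)
Line 5: ['oats'] (min_width=4, slack=6)
Line 6: ['letter'] (min_width=6, slack=4)
Line 7: ['cloud', 'I', 'a'] (min_width=9, slack=1)
Line 8: ['butter', 'in'] (min_width=9, slack=1)
Line 9: ['brick'] (min_width=5, slack=5)
Line 10: ['happy', 'bean'] (min_width=10, slack=0)
Line 11: ['no', 'morning'] (min_width=10, slack=0)
Line 12: ['message'] (min_width=7, slack=3)
Line 13: ['bear', 'salt'] (min_width=9, slack=1)
Line 14: ['night', 'bear'] (min_width=10, slack=0)
Total lines: 14

Answer: 14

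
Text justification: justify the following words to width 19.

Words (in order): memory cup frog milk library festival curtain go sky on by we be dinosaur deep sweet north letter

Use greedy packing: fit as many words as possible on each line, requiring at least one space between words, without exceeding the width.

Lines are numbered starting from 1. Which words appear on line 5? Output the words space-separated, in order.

Line 1: ['memory', 'cup', 'frog'] (min_width=15, slack=4)
Line 2: ['milk', 'library'] (min_width=12, slack=7)
Line 3: ['festival', 'curtain', 'go'] (min_width=19, slack=0)
Line 4: ['sky', 'on', 'by', 'we', 'be'] (min_width=15, slack=4)
Line 5: ['dinosaur', 'deep', 'sweet'] (min_width=19, slack=0)
Line 6: ['north', 'letter'] (min_width=12, slack=7)

Answer: dinosaur deep sweet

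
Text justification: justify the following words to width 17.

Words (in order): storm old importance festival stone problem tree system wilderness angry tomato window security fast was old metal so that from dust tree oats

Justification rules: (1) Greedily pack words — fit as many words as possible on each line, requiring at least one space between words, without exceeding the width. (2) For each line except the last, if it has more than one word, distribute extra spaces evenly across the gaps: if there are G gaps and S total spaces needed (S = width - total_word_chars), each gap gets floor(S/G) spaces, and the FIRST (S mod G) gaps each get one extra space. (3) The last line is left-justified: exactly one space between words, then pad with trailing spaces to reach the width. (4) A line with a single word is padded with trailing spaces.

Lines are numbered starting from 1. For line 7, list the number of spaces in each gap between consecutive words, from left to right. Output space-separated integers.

Line 1: ['storm', 'old'] (min_width=9, slack=8)
Line 2: ['importance'] (min_width=10, slack=7)
Line 3: ['festival', 'stone'] (min_width=14, slack=3)
Line 4: ['problem', 'tree'] (min_width=12, slack=5)
Line 5: ['system', 'wilderness'] (min_width=17, slack=0)
Line 6: ['angry', 'tomato'] (min_width=12, slack=5)
Line 7: ['window', 'security'] (min_width=15, slack=2)
Line 8: ['fast', 'was', 'old'] (min_width=12, slack=5)
Line 9: ['metal', 'so', 'that'] (min_width=13, slack=4)
Line 10: ['from', 'dust', 'tree'] (min_width=14, slack=3)
Line 11: ['oats'] (min_width=4, slack=13)

Answer: 3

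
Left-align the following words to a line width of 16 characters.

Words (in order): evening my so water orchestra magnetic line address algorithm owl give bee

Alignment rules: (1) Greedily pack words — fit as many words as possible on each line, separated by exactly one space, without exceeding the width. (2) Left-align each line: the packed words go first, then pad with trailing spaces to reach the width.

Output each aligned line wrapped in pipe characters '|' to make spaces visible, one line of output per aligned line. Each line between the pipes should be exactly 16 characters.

Answer: |evening my so   |
|water orchestra |
|magnetic line   |
|address         |
|algorithm owl   |
|give bee        |

Derivation:
Line 1: ['evening', 'my', 'so'] (min_width=13, slack=3)
Line 2: ['water', 'orchestra'] (min_width=15, slack=1)
Line 3: ['magnetic', 'line'] (min_width=13, slack=3)
Line 4: ['address'] (min_width=7, slack=9)
Line 5: ['algorithm', 'owl'] (min_width=13, slack=3)
Line 6: ['give', 'bee'] (min_width=8, slack=8)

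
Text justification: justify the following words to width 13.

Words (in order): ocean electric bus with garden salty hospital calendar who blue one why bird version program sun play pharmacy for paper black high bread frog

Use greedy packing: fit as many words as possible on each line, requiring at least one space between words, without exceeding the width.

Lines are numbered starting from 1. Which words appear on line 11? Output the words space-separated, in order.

Answer: for paper

Derivation:
Line 1: ['ocean'] (min_width=5, slack=8)
Line 2: ['electric', 'bus'] (min_width=12, slack=1)
Line 3: ['with', 'garden'] (min_width=11, slack=2)
Line 4: ['salty'] (min_width=5, slack=8)
Line 5: ['hospital'] (min_width=8, slack=5)
Line 6: ['calendar', 'who'] (min_width=12, slack=1)
Line 7: ['blue', 'one', 'why'] (min_width=12, slack=1)
Line 8: ['bird', 'version'] (min_width=12, slack=1)
Line 9: ['program', 'sun'] (min_width=11, slack=2)
Line 10: ['play', 'pharmacy'] (min_width=13, slack=0)
Line 11: ['for', 'paper'] (min_width=9, slack=4)
Line 12: ['black', 'high'] (min_width=10, slack=3)
Line 13: ['bread', 'frog'] (min_width=10, slack=3)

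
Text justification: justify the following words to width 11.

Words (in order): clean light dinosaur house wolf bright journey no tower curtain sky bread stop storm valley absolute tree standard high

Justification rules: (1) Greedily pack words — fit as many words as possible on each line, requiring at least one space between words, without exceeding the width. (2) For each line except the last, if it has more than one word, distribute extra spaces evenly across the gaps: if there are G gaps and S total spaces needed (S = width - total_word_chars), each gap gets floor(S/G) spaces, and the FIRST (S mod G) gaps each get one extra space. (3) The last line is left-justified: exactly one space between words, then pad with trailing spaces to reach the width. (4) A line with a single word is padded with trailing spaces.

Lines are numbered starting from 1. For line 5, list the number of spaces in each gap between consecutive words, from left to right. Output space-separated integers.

Answer: 2

Derivation:
Line 1: ['clean', 'light'] (min_width=11, slack=0)
Line 2: ['dinosaur'] (min_width=8, slack=3)
Line 3: ['house', 'wolf'] (min_width=10, slack=1)
Line 4: ['bright'] (min_width=6, slack=5)
Line 5: ['journey', 'no'] (min_width=10, slack=1)
Line 6: ['tower'] (min_width=5, slack=6)
Line 7: ['curtain', 'sky'] (min_width=11, slack=0)
Line 8: ['bread', 'stop'] (min_width=10, slack=1)
Line 9: ['storm'] (min_width=5, slack=6)
Line 10: ['valley'] (min_width=6, slack=5)
Line 11: ['absolute'] (min_width=8, slack=3)
Line 12: ['tree'] (min_width=4, slack=7)
Line 13: ['standard'] (min_width=8, slack=3)
Line 14: ['high'] (min_width=4, slack=7)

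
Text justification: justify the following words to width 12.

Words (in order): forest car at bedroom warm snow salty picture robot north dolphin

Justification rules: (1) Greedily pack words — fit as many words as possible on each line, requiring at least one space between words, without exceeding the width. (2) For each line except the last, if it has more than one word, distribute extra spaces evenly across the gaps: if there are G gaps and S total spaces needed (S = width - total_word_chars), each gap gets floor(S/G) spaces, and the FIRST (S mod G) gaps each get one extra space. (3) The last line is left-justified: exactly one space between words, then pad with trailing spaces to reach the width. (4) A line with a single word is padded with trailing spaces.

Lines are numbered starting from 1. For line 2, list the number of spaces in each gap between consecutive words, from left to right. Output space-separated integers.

Line 1: ['forest', 'car'] (min_width=10, slack=2)
Line 2: ['at', 'bedroom'] (min_width=10, slack=2)
Line 3: ['warm', 'snow'] (min_width=9, slack=3)
Line 4: ['salty'] (min_width=5, slack=7)
Line 5: ['picture'] (min_width=7, slack=5)
Line 6: ['robot', 'north'] (min_width=11, slack=1)
Line 7: ['dolphin'] (min_width=7, slack=5)

Answer: 3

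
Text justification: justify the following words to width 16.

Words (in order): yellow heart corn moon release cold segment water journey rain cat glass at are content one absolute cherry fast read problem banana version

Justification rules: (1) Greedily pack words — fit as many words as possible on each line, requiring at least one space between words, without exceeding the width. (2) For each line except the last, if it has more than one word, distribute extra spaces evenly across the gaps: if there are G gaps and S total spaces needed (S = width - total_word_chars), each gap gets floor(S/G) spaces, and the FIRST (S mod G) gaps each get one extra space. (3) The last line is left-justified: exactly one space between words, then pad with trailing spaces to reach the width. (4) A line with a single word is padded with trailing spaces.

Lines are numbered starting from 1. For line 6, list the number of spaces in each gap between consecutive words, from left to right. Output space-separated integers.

Line 1: ['yellow', 'heart'] (min_width=12, slack=4)
Line 2: ['corn', 'moon'] (min_width=9, slack=7)
Line 3: ['release', 'cold'] (min_width=12, slack=4)
Line 4: ['segment', 'water'] (min_width=13, slack=3)
Line 5: ['journey', 'rain', 'cat'] (min_width=16, slack=0)
Line 6: ['glass', 'at', 'are'] (min_width=12, slack=4)
Line 7: ['content', 'one'] (min_width=11, slack=5)
Line 8: ['absolute', 'cherry'] (min_width=15, slack=1)
Line 9: ['fast', 'read'] (min_width=9, slack=7)
Line 10: ['problem', 'banana'] (min_width=14, slack=2)
Line 11: ['version'] (min_width=7, slack=9)

Answer: 3 3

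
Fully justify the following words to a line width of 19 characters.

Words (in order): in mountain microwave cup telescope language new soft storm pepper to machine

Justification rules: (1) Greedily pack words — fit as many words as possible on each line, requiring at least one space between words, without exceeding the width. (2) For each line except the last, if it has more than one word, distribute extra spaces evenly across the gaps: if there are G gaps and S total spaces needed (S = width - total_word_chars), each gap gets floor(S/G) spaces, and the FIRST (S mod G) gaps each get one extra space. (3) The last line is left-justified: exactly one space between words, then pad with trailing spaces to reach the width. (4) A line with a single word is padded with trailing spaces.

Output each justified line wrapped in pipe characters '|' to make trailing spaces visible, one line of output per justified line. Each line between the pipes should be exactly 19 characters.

Line 1: ['in', 'mountain'] (min_width=11, slack=8)
Line 2: ['microwave', 'cup'] (min_width=13, slack=6)
Line 3: ['telescope', 'language'] (min_width=18, slack=1)
Line 4: ['new', 'soft', 'storm'] (min_width=14, slack=5)
Line 5: ['pepper', 'to', 'machine'] (min_width=17, slack=2)

Answer: |in         mountain|
|microwave       cup|
|telescope  language|
|new    soft   storm|
|pepper to machine  |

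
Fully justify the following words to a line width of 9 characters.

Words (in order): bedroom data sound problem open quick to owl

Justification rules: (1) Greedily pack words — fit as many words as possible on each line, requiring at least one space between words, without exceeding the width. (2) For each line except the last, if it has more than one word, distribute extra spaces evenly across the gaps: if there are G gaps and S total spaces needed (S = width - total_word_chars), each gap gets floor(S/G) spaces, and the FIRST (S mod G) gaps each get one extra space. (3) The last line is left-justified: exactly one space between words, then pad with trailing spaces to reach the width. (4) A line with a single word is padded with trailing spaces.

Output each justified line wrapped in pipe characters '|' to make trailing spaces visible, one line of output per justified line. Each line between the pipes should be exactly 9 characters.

Line 1: ['bedroom'] (min_width=7, slack=2)
Line 2: ['data'] (min_width=4, slack=5)
Line 3: ['sound'] (min_width=5, slack=4)
Line 4: ['problem'] (min_width=7, slack=2)
Line 5: ['open'] (min_width=4, slack=5)
Line 6: ['quick', 'to'] (min_width=8, slack=1)
Line 7: ['owl'] (min_width=3, slack=6)

Answer: |bedroom  |
|data     |
|sound    |
|problem  |
|open     |
|quick  to|
|owl      |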